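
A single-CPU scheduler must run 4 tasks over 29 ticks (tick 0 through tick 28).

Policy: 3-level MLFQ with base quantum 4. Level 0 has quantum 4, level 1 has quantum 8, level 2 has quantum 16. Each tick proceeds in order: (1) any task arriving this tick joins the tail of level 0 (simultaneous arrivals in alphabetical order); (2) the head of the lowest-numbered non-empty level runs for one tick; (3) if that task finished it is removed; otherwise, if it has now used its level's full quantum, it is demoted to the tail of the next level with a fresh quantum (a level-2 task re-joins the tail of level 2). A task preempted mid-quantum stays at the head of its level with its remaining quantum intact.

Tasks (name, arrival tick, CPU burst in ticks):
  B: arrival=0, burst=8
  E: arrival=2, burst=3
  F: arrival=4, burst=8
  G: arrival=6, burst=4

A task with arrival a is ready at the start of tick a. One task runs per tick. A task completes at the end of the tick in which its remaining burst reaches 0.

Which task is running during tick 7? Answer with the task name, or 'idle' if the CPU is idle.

t=0: L0/L1/L2 = B/-/- → run B
t=1: L0/L1/L2 = B/-/- → run B
t=2: L0/L1/L2 = BE/-/- → run B
t=3: L0/L1/L2 = BE/-/- → run B
t=4: L0/L1/L2 = EF/B/- → run E
t=5: L0/L1/L2 = EF/B/- → run E
t=6: L0/L1/L2 = EFG/B/- → run E
t=7: L0/L1/L2 = FG/B/- → run F
t=8: L0/L1/L2 = FG/B/- → run F
t=9: L0/L1/L2 = FG/B/- → run F
t=10: L0/L1/L2 = FG/B/- → run F
t=11: L0/L1/L2 = G/BF/- → run G
t=12: L0/L1/L2 = G/BF/- → run G
t=13: L0/L1/L2 = G/BF/- → run G
t=14: L0/L1/L2 = G/BF/- → run G
t=15: L0/L1/L2 = -/BF/- → run B
t=16: L0/L1/L2 = -/BF/- → run B
t=17: L0/L1/L2 = -/BF/- → run B
t=18: L0/L1/L2 = -/BF/- → run B
t=19: L0/L1/L2 = -/F/- → run F
t=20: L0/L1/L2 = -/F/- → run F
t=21: L0/L1/L2 = -/F/- → run F
t=22: L0/L1/L2 = -/F/- → run F
t=23: (idle)
t=24: (idle)
t=25: (idle)
t=26: (idle)
t=27: (idle)
t=28: (idle)

running at tick 7 = F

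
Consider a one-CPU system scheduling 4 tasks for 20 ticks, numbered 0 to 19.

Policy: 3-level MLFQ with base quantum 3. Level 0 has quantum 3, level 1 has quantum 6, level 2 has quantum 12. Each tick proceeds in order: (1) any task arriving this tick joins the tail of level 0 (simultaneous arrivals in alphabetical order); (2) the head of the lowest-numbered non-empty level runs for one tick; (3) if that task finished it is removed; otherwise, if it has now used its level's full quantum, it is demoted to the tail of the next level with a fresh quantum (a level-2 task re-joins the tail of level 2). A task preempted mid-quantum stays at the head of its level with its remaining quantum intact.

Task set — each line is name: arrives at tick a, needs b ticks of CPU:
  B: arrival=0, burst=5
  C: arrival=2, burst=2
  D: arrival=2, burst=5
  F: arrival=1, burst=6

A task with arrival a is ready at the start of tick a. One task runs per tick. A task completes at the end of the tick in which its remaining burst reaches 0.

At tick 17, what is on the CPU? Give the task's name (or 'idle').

running at tick 17 = D

t=0: L0/L1/L2 = B/-/- → run B
t=1: L0/L1/L2 = BF/-/- → run B
t=2: L0/L1/L2 = BFCD/-/- → run B
t=3: L0/L1/L2 = FCD/B/- → run F
t=4: L0/L1/L2 = FCD/B/- → run F
t=5: L0/L1/L2 = FCD/B/- → run F
t=6: L0/L1/L2 = CD/BF/- → run C
t=7: L0/L1/L2 = CD/BF/- → run C
t=8: L0/L1/L2 = D/BF/- → run D
t=9: L0/L1/L2 = D/BF/- → run D
t=10: L0/L1/L2 = D/BF/- → run D
t=11: L0/L1/L2 = -/BFD/- → run B
t=12: L0/L1/L2 = -/BFD/- → run B
t=13: L0/L1/L2 = -/FD/- → run F
t=14: L0/L1/L2 = -/FD/- → run F
t=15: L0/L1/L2 = -/FD/- → run F
t=16: L0/L1/L2 = -/D/- → run D
t=17: L0/L1/L2 = -/D/- → run D
t=18: (idle)
t=19: (idle)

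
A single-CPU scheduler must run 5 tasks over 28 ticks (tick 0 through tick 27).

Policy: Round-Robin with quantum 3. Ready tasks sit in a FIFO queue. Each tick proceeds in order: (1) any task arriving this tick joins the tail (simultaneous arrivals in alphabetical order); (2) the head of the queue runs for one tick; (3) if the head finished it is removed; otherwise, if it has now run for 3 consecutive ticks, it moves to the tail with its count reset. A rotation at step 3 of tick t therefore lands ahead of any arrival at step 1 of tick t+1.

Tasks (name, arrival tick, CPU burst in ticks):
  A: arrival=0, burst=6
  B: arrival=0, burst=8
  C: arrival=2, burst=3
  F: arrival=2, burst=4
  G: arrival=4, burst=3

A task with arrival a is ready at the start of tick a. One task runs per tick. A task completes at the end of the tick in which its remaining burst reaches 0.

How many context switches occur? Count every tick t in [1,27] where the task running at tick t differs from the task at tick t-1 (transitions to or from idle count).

context switches = 9

t=0: queue=[A,B] q_used=0 → run A
t=1: queue=[A,B] q_used=1 → run A
t=2: queue=[A,B,C,F] q_used=2 → run A
t=3: queue=[B,C,F,A] q_used=0 → run B
t=4: queue=[B,C,F,A,G] q_used=1 → run B
t=5: queue=[B,C,F,A,G] q_used=2 → run B
t=6: queue=[C,F,A,G,B] q_used=0 → run C
t=7: queue=[C,F,A,G,B] q_used=1 → run C
t=8: queue=[C,F,A,G,B] q_used=2 → run C
t=9: queue=[F,A,G,B] q_used=0 → run F
t=10: queue=[F,A,G,B] q_used=1 → run F
t=11: queue=[F,A,G,B] q_used=2 → run F
t=12: queue=[A,G,B,F] q_used=0 → run A
t=13: queue=[A,G,B,F] q_used=1 → run A
t=14: queue=[A,G,B,F] q_used=2 → run A
t=15: queue=[G,B,F] q_used=0 → run G
t=16: queue=[G,B,F] q_used=1 → run G
t=17: queue=[G,B,F] q_used=2 → run G
t=18: queue=[B,F] q_used=0 → run B
t=19: queue=[B,F] q_used=1 → run B
t=20: queue=[B,F] q_used=2 → run B
t=21: queue=[F,B] q_used=0 → run F
t=22: queue=[B] q_used=0 → run B
t=23: queue=[B] q_used=1 → run B
t=24: (idle)
t=25: (idle)
t=26: (idle)
t=27: (idle)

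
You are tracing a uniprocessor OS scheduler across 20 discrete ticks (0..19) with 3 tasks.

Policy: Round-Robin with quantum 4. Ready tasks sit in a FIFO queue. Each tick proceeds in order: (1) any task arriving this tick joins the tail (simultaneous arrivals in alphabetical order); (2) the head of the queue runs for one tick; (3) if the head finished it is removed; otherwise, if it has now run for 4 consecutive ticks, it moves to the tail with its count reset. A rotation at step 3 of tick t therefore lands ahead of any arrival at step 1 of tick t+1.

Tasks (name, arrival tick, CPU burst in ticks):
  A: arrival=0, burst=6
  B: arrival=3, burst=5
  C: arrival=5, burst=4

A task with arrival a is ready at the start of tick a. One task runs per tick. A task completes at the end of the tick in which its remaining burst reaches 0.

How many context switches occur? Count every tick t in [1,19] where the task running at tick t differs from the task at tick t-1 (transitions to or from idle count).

context switches = 5

t=0: queue=[A] q_used=0 → run A
t=1: queue=[A] q_used=1 → run A
t=2: queue=[A] q_used=2 → run A
t=3: queue=[A,B] q_used=3 → run A
t=4: queue=[B,A] q_used=0 → run B
t=5: queue=[B,A,C] q_used=1 → run B
t=6: queue=[B,A,C] q_used=2 → run B
t=7: queue=[B,A,C] q_used=3 → run B
t=8: queue=[A,C,B] q_used=0 → run A
t=9: queue=[A,C,B] q_used=1 → run A
t=10: queue=[C,B] q_used=0 → run C
t=11: queue=[C,B] q_used=1 → run C
t=12: queue=[C,B] q_used=2 → run C
t=13: queue=[C,B] q_used=3 → run C
t=14: queue=[B] q_used=0 → run B
t=15: (idle)
t=16: (idle)
t=17: (idle)
t=18: (idle)
t=19: (idle)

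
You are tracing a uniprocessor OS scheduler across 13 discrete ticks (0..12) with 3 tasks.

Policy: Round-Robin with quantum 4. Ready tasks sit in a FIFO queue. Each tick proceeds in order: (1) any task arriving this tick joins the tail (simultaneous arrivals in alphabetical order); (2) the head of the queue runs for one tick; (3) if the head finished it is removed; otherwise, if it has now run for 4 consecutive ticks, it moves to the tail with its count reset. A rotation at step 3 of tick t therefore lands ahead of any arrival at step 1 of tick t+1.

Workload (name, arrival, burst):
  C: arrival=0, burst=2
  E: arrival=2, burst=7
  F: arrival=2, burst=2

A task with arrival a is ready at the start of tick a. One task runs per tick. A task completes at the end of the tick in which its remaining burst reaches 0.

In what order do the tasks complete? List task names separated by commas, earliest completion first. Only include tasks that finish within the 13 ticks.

t=0: queue=[C] q_used=0 → run C
t=1: queue=[C] q_used=1 → run C
t=2: queue=[E,F] q_used=0 → run E
t=3: queue=[E,F] q_used=1 → run E
t=4: queue=[E,F] q_used=2 → run E
t=5: queue=[E,F] q_used=3 → run E
t=6: queue=[F,E] q_used=0 → run F
t=7: queue=[F,E] q_used=1 → run F
t=8: queue=[E] q_used=0 → run E
t=9: queue=[E] q_used=1 → run E
t=10: queue=[E] q_used=2 → run E
t=11: (idle)
t=12: (idle)

completion order = C, F, E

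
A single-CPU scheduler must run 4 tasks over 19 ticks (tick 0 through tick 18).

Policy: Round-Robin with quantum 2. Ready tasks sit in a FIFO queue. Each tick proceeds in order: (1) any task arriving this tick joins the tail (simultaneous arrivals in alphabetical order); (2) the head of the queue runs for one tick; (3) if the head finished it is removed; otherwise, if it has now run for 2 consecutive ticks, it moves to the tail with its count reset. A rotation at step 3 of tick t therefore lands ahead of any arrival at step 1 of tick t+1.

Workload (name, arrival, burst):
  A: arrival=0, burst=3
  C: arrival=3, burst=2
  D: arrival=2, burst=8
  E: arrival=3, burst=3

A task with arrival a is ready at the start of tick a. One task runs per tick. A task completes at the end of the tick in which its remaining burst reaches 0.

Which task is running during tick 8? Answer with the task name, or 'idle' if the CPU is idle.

t=0: queue=[A] q_used=0 → run A
t=1: queue=[A] q_used=1 → run A
t=2: queue=[A,D] q_used=0 → run A
t=3: queue=[D,C,E] q_used=0 → run D
t=4: queue=[D,C,E] q_used=1 → run D
t=5: queue=[C,E,D] q_used=0 → run C
t=6: queue=[C,E,D] q_used=1 → run C
t=7: queue=[E,D] q_used=0 → run E
t=8: queue=[E,D] q_used=1 → run E
t=9: queue=[D,E] q_used=0 → run D
t=10: queue=[D,E] q_used=1 → run D
t=11: queue=[E,D] q_used=0 → run E
t=12: queue=[D] q_used=0 → run D
t=13: queue=[D] q_used=1 → run D
t=14: queue=[D] q_used=0 → run D
t=15: queue=[D] q_used=1 → run D
t=16: (idle)
t=17: (idle)
t=18: (idle)

running at tick 8 = E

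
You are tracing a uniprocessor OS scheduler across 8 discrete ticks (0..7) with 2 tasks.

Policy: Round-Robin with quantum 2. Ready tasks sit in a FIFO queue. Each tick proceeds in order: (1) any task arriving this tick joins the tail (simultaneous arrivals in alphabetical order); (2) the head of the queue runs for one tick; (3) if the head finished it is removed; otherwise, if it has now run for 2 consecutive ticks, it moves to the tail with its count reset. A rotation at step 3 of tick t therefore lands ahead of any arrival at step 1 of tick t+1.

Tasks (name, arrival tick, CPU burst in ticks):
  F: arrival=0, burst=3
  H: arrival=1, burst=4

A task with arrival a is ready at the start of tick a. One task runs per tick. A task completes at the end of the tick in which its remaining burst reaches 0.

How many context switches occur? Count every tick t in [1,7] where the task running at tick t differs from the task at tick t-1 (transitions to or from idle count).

context switches = 4

t=0: queue=[F] q_used=0 → run F
t=1: queue=[F,H] q_used=1 → run F
t=2: queue=[H,F] q_used=0 → run H
t=3: queue=[H,F] q_used=1 → run H
t=4: queue=[F,H] q_used=0 → run F
t=5: queue=[H] q_used=0 → run H
t=6: queue=[H] q_used=1 → run H
t=7: (idle)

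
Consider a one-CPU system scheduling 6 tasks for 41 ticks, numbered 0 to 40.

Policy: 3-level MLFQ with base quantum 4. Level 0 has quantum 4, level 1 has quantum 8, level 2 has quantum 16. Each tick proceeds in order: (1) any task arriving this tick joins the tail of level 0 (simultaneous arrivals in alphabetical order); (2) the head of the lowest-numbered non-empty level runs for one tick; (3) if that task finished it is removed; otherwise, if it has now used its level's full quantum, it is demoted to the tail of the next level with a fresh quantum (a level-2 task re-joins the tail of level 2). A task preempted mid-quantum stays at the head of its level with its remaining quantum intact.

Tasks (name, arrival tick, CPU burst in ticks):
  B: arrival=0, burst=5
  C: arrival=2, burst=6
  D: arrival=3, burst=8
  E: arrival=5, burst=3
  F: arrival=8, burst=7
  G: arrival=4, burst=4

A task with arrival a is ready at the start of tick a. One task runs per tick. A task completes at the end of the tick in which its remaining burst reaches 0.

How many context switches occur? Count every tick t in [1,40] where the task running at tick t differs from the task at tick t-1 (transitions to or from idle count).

context switches = 10

t=0: L0/L1/L2 = B/-/- → run B
t=1: L0/L1/L2 = B/-/- → run B
t=2: L0/L1/L2 = BC/-/- → run B
t=3: L0/L1/L2 = BCD/-/- → run B
t=4: L0/L1/L2 = CDG/B/- → run C
t=5: L0/L1/L2 = CDGE/B/- → run C
t=6: L0/L1/L2 = CDGE/B/- → run C
t=7: L0/L1/L2 = CDGE/B/- → run C
t=8: L0/L1/L2 = DGEF/BC/- → run D
t=9: L0/L1/L2 = DGEF/BC/- → run D
t=10: L0/L1/L2 = DGEF/BC/- → run D
t=11: L0/L1/L2 = DGEF/BC/- → run D
t=12: L0/L1/L2 = GEF/BCD/- → run G
t=13: L0/L1/L2 = GEF/BCD/- → run G
t=14: L0/L1/L2 = GEF/BCD/- → run G
t=15: L0/L1/L2 = GEF/BCD/- → run G
t=16: L0/L1/L2 = EF/BCD/- → run E
t=17: L0/L1/L2 = EF/BCD/- → run E
t=18: L0/L1/L2 = EF/BCD/- → run E
t=19: L0/L1/L2 = F/BCD/- → run F
t=20: L0/L1/L2 = F/BCD/- → run F
t=21: L0/L1/L2 = F/BCD/- → run F
t=22: L0/L1/L2 = F/BCD/- → run F
t=23: L0/L1/L2 = -/BCDF/- → run B
t=24: L0/L1/L2 = -/CDF/- → run C
t=25: L0/L1/L2 = -/CDF/- → run C
t=26: L0/L1/L2 = -/DF/- → run D
t=27: L0/L1/L2 = -/DF/- → run D
t=28: L0/L1/L2 = -/DF/- → run D
t=29: L0/L1/L2 = -/DF/- → run D
t=30: L0/L1/L2 = -/F/- → run F
t=31: L0/L1/L2 = -/F/- → run F
t=32: L0/L1/L2 = -/F/- → run F
t=33: (idle)
t=34: (idle)
t=35: (idle)
t=36: (idle)
t=37: (idle)
t=38: (idle)
t=39: (idle)
t=40: (idle)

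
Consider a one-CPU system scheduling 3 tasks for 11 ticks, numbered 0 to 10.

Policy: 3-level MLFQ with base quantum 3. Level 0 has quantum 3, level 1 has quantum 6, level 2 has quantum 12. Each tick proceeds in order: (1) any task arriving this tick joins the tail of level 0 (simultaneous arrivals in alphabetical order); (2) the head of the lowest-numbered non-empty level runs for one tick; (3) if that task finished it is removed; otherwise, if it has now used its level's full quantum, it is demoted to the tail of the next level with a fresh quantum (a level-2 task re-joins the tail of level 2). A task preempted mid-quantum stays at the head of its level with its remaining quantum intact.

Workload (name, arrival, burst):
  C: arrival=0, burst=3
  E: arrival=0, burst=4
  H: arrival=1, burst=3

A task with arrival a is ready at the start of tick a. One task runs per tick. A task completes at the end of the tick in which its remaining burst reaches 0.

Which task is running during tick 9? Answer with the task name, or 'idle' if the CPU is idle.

t=0: L0/L1/L2 = CE/-/- → run C
t=1: L0/L1/L2 = CEH/-/- → run C
t=2: L0/L1/L2 = CEH/-/- → run C
t=3: L0/L1/L2 = EH/-/- → run E
t=4: L0/L1/L2 = EH/-/- → run E
t=5: L0/L1/L2 = EH/-/- → run E
t=6: L0/L1/L2 = H/E/- → run H
t=7: L0/L1/L2 = H/E/- → run H
t=8: L0/L1/L2 = H/E/- → run H
t=9: L0/L1/L2 = -/E/- → run E
t=10: (idle)

running at tick 9 = E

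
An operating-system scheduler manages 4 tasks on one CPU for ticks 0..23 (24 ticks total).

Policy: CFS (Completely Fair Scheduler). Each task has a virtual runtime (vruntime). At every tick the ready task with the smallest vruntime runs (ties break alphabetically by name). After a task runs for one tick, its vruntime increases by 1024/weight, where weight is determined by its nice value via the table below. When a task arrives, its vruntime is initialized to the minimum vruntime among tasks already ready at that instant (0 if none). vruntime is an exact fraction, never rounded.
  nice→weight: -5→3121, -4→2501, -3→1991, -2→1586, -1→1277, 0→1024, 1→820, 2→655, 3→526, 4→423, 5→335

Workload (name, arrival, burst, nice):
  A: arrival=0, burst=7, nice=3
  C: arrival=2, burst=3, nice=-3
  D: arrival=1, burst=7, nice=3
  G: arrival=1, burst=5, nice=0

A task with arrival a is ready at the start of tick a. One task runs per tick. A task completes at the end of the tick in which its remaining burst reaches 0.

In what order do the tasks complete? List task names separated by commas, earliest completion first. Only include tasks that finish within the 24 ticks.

t=0: vr[A=0] → run A
t=1: vr[A=512/263 D=512/263 G=512/263] → run A
t=2: vr[A=1024/263 C=512/263 D=512/263 G=512/263] → run C
t=3: vr[A=1024/263 C=1288704/523633 D=512/263 G=512/263] → run D
t=4: vr[A=1024/263 C=1288704/523633 D=1024/263 G=512/263] → run G
t=5: vr[A=1024/263 C=1288704/523633 D=1024/263 G=775/263] → run C
t=6: vr[A=1024/263 C=1558016/523633 D=1024/263 G=775/263] → run G
t=7: vr[A=1024/263 C=1558016/523633 D=1024/263 G=1038/263] → run C
t=8: vr[A=1024/263 D=1024/263 G=1038/263] → run A
t=9: vr[A=1536/263 D=1024/263 G=1038/263] → run D
t=10: vr[A=1536/263 D=1536/263 G=1038/263] → run G
t=11: vr[A=1536/263 D=1536/263 G=1301/263] → run G
t=12: vr[A=1536/263 D=1536/263 G=1564/263] → run A
t=13: vr[A=2048/263 D=1536/263 G=1564/263] → run D
t=14: vr[A=2048/263 D=2048/263 G=1564/263] → run G
t=15: vr[A=2048/263 D=2048/263] → run A
t=16: vr[A=2560/263 D=2048/263] → run D
t=17: vr[A=2560/263 D=2560/263] → run A
t=18: vr[A=3072/263 D=2560/263] → run D
t=19: vr[A=3072/263 D=3072/263] → run A
t=20: vr[D=3072/263] → run D
t=21: vr[D=3584/263] → run D
t=22: (idle)
t=23: (idle)

completion order = C, G, A, D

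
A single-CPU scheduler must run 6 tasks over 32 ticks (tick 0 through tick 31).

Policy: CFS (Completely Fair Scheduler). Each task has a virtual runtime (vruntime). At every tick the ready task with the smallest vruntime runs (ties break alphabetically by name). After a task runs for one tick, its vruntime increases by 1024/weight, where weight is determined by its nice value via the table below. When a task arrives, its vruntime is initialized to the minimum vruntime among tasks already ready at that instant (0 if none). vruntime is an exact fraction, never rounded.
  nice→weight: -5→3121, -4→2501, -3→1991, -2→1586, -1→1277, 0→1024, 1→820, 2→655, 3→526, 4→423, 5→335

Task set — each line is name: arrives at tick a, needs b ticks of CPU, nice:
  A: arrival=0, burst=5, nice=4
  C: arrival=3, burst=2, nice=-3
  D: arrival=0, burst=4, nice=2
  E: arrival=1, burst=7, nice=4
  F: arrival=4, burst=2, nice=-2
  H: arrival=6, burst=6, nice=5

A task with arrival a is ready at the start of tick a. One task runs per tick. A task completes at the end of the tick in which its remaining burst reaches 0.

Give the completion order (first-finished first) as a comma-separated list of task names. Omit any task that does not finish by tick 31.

completion order = C, F, D, A, E, H

t=0: vr[A=0 D=0] → run A
t=1: vr[A=1024/423 D=0 E=0] → run D
t=2: vr[A=1024/423 D=1024/655 E=0] → run E
t=3: vr[A=1024/423 C=1024/655 D=1024/655 E=1024/423] → run C
t=4: vr[A=1024/423 C=2709504/1304105 D=1024/655 E=1024/423 F=1024/655] → run D
t=5: vr[A=1024/423 C=2709504/1304105 D=2048/655 E=1024/423 F=1024/655] → run F
t=6: vr[A=1024/423 C=2709504/1304105 D=2048/655 E=1024/423 F=1147392/519415 H=2709504/1304105] → run C
t=7: vr[A=1024/423 D=2048/655 E=1024/423 F=1147392/519415 H=2709504/1304105] → run H
t=8: vr[A=1024/423 D=2048/655 E=1024/423 F=1147392/519415 H=448617472/87375035] → run F
t=9: vr[A=1024/423 D=2048/655 E=1024/423 H=448617472/87375035] → run A
t=10: vr[A=2048/423 D=2048/655 E=1024/423 H=448617472/87375035] → run E
t=11: vr[A=2048/423 D=2048/655 E=2048/423 H=448617472/87375035] → run D
t=12: vr[A=2048/423 D=3072/655 E=2048/423 H=448617472/87375035] → run D
t=13: vr[A=2048/423 E=2048/423 H=448617472/87375035] → run A
t=14: vr[A=1024/141 E=2048/423 H=448617472/87375035] → run E
t=15: vr[A=1024/141 E=1024/141 H=448617472/87375035] → run H
t=16: vr[A=1024/141 E=1024/141 H=715698176/87375035] → run A
t=17: vr[A=4096/423 E=1024/141 H=715698176/87375035] → run E
t=18: vr[A=4096/423 E=4096/423 H=715698176/87375035] → run H
t=19: vr[A=4096/423 E=4096/423 H=196555776/17475007] → run A
t=20: vr[E=4096/423 H=196555776/17475007] → run E
t=21: vr[E=5120/423 H=196555776/17475007] → run H
t=22: vr[E=5120/423 H=1249859584/87375035] → run E
t=23: vr[E=2048/141 H=1249859584/87375035] → run H
t=24: vr[E=2048/141 H=1516940288/87375035] → run E
t=25: vr[H=1516940288/87375035] → run H
t=26: (idle)
t=27: (idle)
t=28: (idle)
t=29: (idle)
t=30: (idle)
t=31: (idle)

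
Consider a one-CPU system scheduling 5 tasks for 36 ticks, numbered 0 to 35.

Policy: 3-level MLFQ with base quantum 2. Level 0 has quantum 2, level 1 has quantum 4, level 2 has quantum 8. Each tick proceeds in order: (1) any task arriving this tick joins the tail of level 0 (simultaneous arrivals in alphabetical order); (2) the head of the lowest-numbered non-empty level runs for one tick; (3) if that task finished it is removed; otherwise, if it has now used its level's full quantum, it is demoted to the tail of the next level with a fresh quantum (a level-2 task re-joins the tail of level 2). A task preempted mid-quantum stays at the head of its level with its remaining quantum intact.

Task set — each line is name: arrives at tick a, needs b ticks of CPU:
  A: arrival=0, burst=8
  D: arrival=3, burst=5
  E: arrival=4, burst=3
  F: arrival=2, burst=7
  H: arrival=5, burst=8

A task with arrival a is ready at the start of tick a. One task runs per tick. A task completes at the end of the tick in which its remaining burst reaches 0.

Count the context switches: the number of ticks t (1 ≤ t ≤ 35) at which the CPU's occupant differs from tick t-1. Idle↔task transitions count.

t=0: L0/L1/L2 = A/-/- → run A
t=1: L0/L1/L2 = A/-/- → run A
t=2: L0/L1/L2 = F/A/- → run F
t=3: L0/L1/L2 = FD/A/- → run F
t=4: L0/L1/L2 = DE/AF/- → run D
t=5: L0/L1/L2 = DEH/AF/- → run D
t=6: L0/L1/L2 = EH/AFD/- → run E
t=7: L0/L1/L2 = EH/AFD/- → run E
t=8: L0/L1/L2 = H/AFDE/- → run H
t=9: L0/L1/L2 = H/AFDE/- → run H
t=10: L0/L1/L2 = -/AFDEH/- → run A
t=11: L0/L1/L2 = -/AFDEH/- → run A
t=12: L0/L1/L2 = -/AFDEH/- → run A
t=13: L0/L1/L2 = -/AFDEH/- → run A
t=14: L0/L1/L2 = -/FDEH/A → run F
t=15: L0/L1/L2 = -/FDEH/A → run F
t=16: L0/L1/L2 = -/FDEH/A → run F
t=17: L0/L1/L2 = -/FDEH/A → run F
t=18: L0/L1/L2 = -/DEH/AF → run D
t=19: L0/L1/L2 = -/DEH/AF → run D
t=20: L0/L1/L2 = -/DEH/AF → run D
t=21: L0/L1/L2 = -/EH/AF → run E
t=22: L0/L1/L2 = -/H/AF → run H
t=23: L0/L1/L2 = -/H/AF → run H
t=24: L0/L1/L2 = -/H/AF → run H
t=25: L0/L1/L2 = -/H/AF → run H
t=26: L0/L1/L2 = -/-/AFH → run A
t=27: L0/L1/L2 = -/-/AFH → run A
t=28: L0/L1/L2 = -/-/FH → run F
t=29: L0/L1/L2 = -/-/H → run H
t=30: L0/L1/L2 = -/-/H → run H
t=31: (idle)
t=32: (idle)
t=33: (idle)
t=34: (idle)
t=35: (idle)

context switches = 13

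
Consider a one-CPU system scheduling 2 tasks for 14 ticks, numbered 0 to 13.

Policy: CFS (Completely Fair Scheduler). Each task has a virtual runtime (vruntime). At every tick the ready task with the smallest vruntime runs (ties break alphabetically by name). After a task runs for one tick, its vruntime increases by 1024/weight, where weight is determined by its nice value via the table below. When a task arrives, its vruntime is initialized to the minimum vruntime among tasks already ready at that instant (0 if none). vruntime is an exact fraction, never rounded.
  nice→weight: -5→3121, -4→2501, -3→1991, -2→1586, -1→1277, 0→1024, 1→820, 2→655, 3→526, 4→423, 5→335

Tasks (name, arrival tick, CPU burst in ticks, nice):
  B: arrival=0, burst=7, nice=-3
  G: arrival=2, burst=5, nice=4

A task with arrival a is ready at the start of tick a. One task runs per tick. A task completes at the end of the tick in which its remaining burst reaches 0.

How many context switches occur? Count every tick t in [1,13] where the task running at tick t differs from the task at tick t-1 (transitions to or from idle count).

t=0: vr[B=0] → run B
t=1: vr[B=1024/1991] → run B
t=2: vr[B=2048/1991 G=2048/1991] → run B
t=3: vr[B=3072/1991 G=2048/1991] → run G
t=4: vr[B=3072/1991 G=2905088/842193] → run B
t=5: vr[B=4096/1991 G=2905088/842193] → run B
t=6: vr[B=5120/1991 G=2905088/842193] → run B
t=7: vr[B=6144/1991 G=2905088/842193] → run B
t=8: vr[G=2905088/842193] → run G
t=9: vr[G=4943872/842193] → run G
t=10: vr[G=2327552/280731] → run G
t=11: vr[G=9021440/842193] → run G
t=12: (idle)
t=13: (idle)

context switches = 4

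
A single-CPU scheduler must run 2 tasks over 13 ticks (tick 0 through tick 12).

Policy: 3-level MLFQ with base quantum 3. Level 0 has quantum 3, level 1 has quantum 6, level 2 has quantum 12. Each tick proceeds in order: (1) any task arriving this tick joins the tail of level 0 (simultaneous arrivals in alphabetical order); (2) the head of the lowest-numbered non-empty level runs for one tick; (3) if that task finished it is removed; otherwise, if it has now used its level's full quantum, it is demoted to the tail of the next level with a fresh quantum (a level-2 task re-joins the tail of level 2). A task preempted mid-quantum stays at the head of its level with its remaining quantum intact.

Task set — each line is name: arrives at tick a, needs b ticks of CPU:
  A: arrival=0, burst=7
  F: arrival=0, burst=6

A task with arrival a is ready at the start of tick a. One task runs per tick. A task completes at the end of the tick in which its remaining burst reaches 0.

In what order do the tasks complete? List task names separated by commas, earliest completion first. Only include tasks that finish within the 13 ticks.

completion order = A, F

t=0: L0/L1/L2 = AF/-/- → run A
t=1: L0/L1/L2 = AF/-/- → run A
t=2: L0/L1/L2 = AF/-/- → run A
t=3: L0/L1/L2 = F/A/- → run F
t=4: L0/L1/L2 = F/A/- → run F
t=5: L0/L1/L2 = F/A/- → run F
t=6: L0/L1/L2 = -/AF/- → run A
t=7: L0/L1/L2 = -/AF/- → run A
t=8: L0/L1/L2 = -/AF/- → run A
t=9: L0/L1/L2 = -/AF/- → run A
t=10: L0/L1/L2 = -/F/- → run F
t=11: L0/L1/L2 = -/F/- → run F
t=12: L0/L1/L2 = -/F/- → run F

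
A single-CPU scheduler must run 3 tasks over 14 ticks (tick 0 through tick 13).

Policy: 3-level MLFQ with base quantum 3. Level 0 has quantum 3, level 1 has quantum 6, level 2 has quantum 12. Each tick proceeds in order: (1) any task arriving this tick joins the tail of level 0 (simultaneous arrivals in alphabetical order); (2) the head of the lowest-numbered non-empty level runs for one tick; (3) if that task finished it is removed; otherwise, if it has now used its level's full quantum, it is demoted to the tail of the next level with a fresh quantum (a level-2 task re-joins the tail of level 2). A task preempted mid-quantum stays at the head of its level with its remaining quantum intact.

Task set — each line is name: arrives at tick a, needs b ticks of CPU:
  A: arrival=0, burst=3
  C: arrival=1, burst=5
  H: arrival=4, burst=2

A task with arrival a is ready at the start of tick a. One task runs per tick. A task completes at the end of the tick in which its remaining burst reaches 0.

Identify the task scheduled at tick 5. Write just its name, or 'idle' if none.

t=0: L0/L1/L2 = A/-/- → run A
t=1: L0/L1/L2 = AC/-/- → run A
t=2: L0/L1/L2 = AC/-/- → run A
t=3: L0/L1/L2 = C/-/- → run C
t=4: L0/L1/L2 = CH/-/- → run C
t=5: L0/L1/L2 = CH/-/- → run C
t=6: L0/L1/L2 = H/C/- → run H
t=7: L0/L1/L2 = H/C/- → run H
t=8: L0/L1/L2 = -/C/- → run C
t=9: L0/L1/L2 = -/C/- → run C
t=10: (idle)
t=11: (idle)
t=12: (idle)
t=13: (idle)

running at tick 5 = C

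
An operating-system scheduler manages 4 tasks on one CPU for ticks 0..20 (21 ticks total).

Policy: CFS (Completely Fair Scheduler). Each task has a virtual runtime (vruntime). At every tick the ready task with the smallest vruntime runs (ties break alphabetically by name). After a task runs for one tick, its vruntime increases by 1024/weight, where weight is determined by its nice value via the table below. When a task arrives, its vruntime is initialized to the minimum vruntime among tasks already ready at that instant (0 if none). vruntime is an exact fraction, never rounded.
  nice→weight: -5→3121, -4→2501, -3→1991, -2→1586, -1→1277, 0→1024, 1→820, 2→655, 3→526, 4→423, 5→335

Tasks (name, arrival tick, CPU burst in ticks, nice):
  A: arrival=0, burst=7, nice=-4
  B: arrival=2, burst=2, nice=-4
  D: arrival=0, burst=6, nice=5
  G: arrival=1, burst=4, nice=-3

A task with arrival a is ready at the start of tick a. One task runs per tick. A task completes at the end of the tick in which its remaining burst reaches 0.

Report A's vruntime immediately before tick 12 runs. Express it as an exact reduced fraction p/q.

t=0: vr[A=0 D=0] → run A
t=1: vr[A=1024/2501 D=0 G=0] → run D
t=2: vr[A=1024/2501 B=0 D=1024/335 G=0] → run B
t=3: vr[A=1024/2501 B=1024/2501 D=1024/335 G=0] → run G
t=4: vr[A=1024/2501 B=1024/2501 D=1024/335 G=1024/1991] → run A
t=5: vr[A=2048/2501 B=1024/2501 D=1024/335 G=1024/1991] → run B
t=6: vr[A=2048/2501 D=1024/335 G=1024/1991] → run G
t=7: vr[A=2048/2501 D=1024/335 G=2048/1991] → run A
t=8: vr[A=3072/2501 D=1024/335 G=2048/1991] → run G
t=9: vr[A=3072/2501 D=1024/335 G=3072/1991] → run A
t=10: vr[A=4096/2501 D=1024/335 G=3072/1991] → run G
t=11: vr[A=4096/2501 D=1024/335] → run A
t=12: vr[A=5120/2501 D=1024/335] → run A
t=13: vr[A=6144/2501 D=1024/335] → run A
t=14: vr[D=1024/335] → run D
t=15: vr[D=2048/335] → run D
t=16: vr[D=3072/335] → run D
t=17: vr[D=4096/335] → run D
t=18: vr[D=1024/67] → run D
t=19: (idle)
t=20: (idle)

vruntime(A, start of tick 12) = 5120/2501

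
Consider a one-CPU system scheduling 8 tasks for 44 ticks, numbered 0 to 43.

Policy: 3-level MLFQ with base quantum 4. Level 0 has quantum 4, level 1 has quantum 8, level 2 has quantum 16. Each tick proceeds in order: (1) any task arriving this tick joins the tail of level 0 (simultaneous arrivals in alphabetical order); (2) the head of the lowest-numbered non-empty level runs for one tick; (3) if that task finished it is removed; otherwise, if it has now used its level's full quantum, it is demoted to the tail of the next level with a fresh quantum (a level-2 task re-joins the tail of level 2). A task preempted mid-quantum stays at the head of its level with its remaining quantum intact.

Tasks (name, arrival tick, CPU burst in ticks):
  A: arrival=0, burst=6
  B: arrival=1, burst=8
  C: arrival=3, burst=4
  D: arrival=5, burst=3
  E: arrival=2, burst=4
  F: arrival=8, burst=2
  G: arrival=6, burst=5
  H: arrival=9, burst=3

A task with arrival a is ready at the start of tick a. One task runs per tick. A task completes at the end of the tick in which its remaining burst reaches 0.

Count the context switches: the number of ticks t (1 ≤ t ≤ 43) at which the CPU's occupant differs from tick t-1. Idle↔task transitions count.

t=0: L0/L1/L2 = A/-/- → run A
t=1: L0/L1/L2 = AB/-/- → run A
t=2: L0/L1/L2 = ABE/-/- → run A
t=3: L0/L1/L2 = ABEC/-/- → run A
t=4: L0/L1/L2 = BEC/A/- → run B
t=5: L0/L1/L2 = BECD/A/- → run B
t=6: L0/L1/L2 = BECDG/A/- → run B
t=7: L0/L1/L2 = BECDG/A/- → run B
t=8: L0/L1/L2 = ECDGF/AB/- → run E
t=9: L0/L1/L2 = ECDGFH/AB/- → run E
t=10: L0/L1/L2 = ECDGFH/AB/- → run E
t=11: L0/L1/L2 = ECDGFH/AB/- → run E
t=12: L0/L1/L2 = CDGFH/AB/- → run C
t=13: L0/L1/L2 = CDGFH/AB/- → run C
t=14: L0/L1/L2 = CDGFH/AB/- → run C
t=15: L0/L1/L2 = CDGFH/AB/- → run C
t=16: L0/L1/L2 = DGFH/AB/- → run D
t=17: L0/L1/L2 = DGFH/AB/- → run D
t=18: L0/L1/L2 = DGFH/AB/- → run D
t=19: L0/L1/L2 = GFH/AB/- → run G
t=20: L0/L1/L2 = GFH/AB/- → run G
t=21: L0/L1/L2 = GFH/AB/- → run G
t=22: L0/L1/L2 = GFH/AB/- → run G
t=23: L0/L1/L2 = FH/ABG/- → run F
t=24: L0/L1/L2 = FH/ABG/- → run F
t=25: L0/L1/L2 = H/ABG/- → run H
t=26: L0/L1/L2 = H/ABG/- → run H
t=27: L0/L1/L2 = H/ABG/- → run H
t=28: L0/L1/L2 = -/ABG/- → run A
t=29: L0/L1/L2 = -/ABG/- → run A
t=30: L0/L1/L2 = -/BG/- → run B
t=31: L0/L1/L2 = -/BG/- → run B
t=32: L0/L1/L2 = -/BG/- → run B
t=33: L0/L1/L2 = -/BG/- → run B
t=34: L0/L1/L2 = -/G/- → run G
t=35: (idle)
t=36: (idle)
t=37: (idle)
t=38: (idle)
t=39: (idle)
t=40: (idle)
t=41: (idle)
t=42: (idle)
t=43: (idle)

context switches = 11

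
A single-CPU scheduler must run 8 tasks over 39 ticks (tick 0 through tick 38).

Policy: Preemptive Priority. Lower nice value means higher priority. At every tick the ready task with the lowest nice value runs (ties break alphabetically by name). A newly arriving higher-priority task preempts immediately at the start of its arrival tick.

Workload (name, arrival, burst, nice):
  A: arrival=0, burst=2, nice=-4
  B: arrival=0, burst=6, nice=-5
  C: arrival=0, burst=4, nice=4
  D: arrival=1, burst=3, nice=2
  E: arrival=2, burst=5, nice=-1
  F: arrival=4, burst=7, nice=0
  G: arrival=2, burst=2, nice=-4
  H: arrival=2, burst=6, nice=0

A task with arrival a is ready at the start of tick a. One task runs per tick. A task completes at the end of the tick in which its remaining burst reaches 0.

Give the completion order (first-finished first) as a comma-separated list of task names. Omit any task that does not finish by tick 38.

t=0: ready={A,B,C} → run B
t=1: ready={A,B,C,D} → run B
t=2: ready={A,B,C,D,E,G,H} → run B
t=3: ready={A,B,C,D,E,G,H} → run B
t=4: ready={A,B,C,D,E,F,G,H} → run B
t=5: ready={A,B,C,D,E,F,G,H} → run B
t=6: ready={A,C,D,E,F,G,H} → run A
t=7: ready={A,C,D,E,F,G,H} → run A
t=8: ready={C,D,E,F,G,H} → run G
t=9: ready={C,D,E,F,G,H} → run G
t=10: ready={C,D,E,F,H} → run E
t=11: ready={C,D,E,F,H} → run E
t=12: ready={C,D,E,F,H} → run E
t=13: ready={C,D,E,F,H} → run E
t=14: ready={C,D,E,F,H} → run E
t=15: ready={C,D,F,H} → run F
t=16: ready={C,D,F,H} → run F
t=17: ready={C,D,F,H} → run F
t=18: ready={C,D,F,H} → run F
t=19: ready={C,D,F,H} → run F
t=20: ready={C,D,F,H} → run F
t=21: ready={C,D,F,H} → run F
t=22: ready={C,D,H} → run H
t=23: ready={C,D,H} → run H
t=24: ready={C,D,H} → run H
t=25: ready={C,D,H} → run H
t=26: ready={C,D,H} → run H
t=27: ready={C,D,H} → run H
t=28: ready={C,D} → run D
t=29: ready={C,D} → run D
t=30: ready={C,D} → run D
t=31: ready={C} → run C
t=32: ready={C} → run C
t=33: ready={C} → run C
t=34: ready={C} → run C
t=35: (idle)
t=36: (idle)
t=37: (idle)
t=38: (idle)

completion order = B, A, G, E, F, H, D, C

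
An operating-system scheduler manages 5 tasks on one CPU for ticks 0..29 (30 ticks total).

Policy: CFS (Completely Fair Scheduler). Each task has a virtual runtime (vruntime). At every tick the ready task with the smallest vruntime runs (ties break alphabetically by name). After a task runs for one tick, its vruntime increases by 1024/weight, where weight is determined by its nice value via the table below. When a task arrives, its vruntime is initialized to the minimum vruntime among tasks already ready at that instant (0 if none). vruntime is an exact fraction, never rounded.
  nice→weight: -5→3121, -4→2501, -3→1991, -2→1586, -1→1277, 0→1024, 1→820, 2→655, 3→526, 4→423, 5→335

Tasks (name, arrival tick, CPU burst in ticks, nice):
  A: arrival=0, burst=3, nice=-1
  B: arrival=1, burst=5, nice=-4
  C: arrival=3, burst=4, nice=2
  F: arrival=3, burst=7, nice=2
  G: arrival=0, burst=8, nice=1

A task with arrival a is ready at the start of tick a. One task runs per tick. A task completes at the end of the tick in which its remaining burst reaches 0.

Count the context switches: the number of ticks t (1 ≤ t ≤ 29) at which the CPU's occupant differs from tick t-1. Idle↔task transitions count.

t=0: vr[A=0 G=0] → run A
t=1: vr[A=1024/1277 B=0 G=0] → run B
t=2: vr[A=1024/1277 B=1024/2501 G=0] → run G
t=3: vr[A=1024/1277 B=1024/2501 C=1024/2501 F=1024/2501 G=256/205] → run B
t=4: vr[A=1024/1277 B=2048/2501 C=1024/2501 F=1024/2501 G=256/205] → run C
t=5: vr[A=1024/1277 B=2048/2501 C=3231744/1638155 F=1024/2501 G=256/205] → run F
t=6: vr[A=1024/1277 B=2048/2501 C=3231744/1638155 F=3231744/1638155 G=256/205] → run A
t=7: vr[A=2048/1277 B=2048/2501 C=3231744/1638155 F=3231744/1638155 G=256/205] → run B
t=8: vr[A=2048/1277 B=3072/2501 C=3231744/1638155 F=3231744/1638155 G=256/205] → run B
t=9: vr[A=2048/1277 B=4096/2501 C=3231744/1638155 F=3231744/1638155 G=256/205] → run G
t=10: vr[A=2048/1277 B=4096/2501 C=3231744/1638155 F=3231744/1638155 G=512/205] → run A
t=11: vr[B=4096/2501 C=3231744/1638155 F=3231744/1638155 G=512/205] → run B
t=12: vr[C=3231744/1638155 F=3231744/1638155 G=512/205] → run C
t=13: vr[C=5792768/1638155 F=3231744/1638155 G=512/205] → run F
t=14: vr[C=5792768/1638155 F=5792768/1638155 G=512/205] → run G
t=15: vr[C=5792768/1638155 F=5792768/1638155 G=768/205] → run C
t=16: vr[C=8353792/1638155 F=5792768/1638155 G=768/205] → run F
t=17: vr[C=8353792/1638155 F=8353792/1638155 G=768/205] → run G
t=18: vr[C=8353792/1638155 F=8353792/1638155 G=1024/205] → run G
t=19: vr[C=8353792/1638155 F=8353792/1638155 G=256/41] → run C
t=20: vr[F=8353792/1638155 G=256/41] → run F
t=21: vr[F=10914816/1638155 G=256/41] → run G
t=22: vr[F=10914816/1638155 G=1536/205] → run F
t=23: vr[F=2695168/327631 G=1536/205] → run G
t=24: vr[F=2695168/327631 G=1792/205] → run F
t=25: vr[F=16036864/1638155 G=1792/205] → run G
t=26: vr[F=16036864/1638155] → run F
t=27: (idle)
t=28: (idle)
t=29: (idle)

context switches = 25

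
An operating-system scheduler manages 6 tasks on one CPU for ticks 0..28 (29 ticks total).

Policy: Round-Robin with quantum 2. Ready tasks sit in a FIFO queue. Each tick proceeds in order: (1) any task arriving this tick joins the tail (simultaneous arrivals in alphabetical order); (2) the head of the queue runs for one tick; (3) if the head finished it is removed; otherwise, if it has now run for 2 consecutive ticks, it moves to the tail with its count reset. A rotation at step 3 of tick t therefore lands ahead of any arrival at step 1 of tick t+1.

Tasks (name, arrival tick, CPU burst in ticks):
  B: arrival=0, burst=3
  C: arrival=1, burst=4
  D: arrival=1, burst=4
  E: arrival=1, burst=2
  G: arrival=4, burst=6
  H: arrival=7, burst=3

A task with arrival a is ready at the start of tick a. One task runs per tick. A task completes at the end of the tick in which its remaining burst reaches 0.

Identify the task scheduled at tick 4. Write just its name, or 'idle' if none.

running at tick 4 = D

t=0: queue=[B] q_used=0 → run B
t=1: queue=[B,C,D,E] q_used=1 → run B
t=2: queue=[C,D,E,B] q_used=0 → run C
t=3: queue=[C,D,E,B] q_used=1 → run C
t=4: queue=[D,E,B,C,G] q_used=0 → run D
t=5: queue=[D,E,B,C,G] q_used=1 → run D
t=6: queue=[E,B,C,G,D] q_used=0 → run E
t=7: queue=[E,B,C,G,D,H] q_used=1 → run E
t=8: queue=[B,C,G,D,H] q_used=0 → run B
t=9: queue=[C,G,D,H] q_used=0 → run C
t=10: queue=[C,G,D,H] q_used=1 → run C
t=11: queue=[G,D,H] q_used=0 → run G
t=12: queue=[G,D,H] q_used=1 → run G
t=13: queue=[D,H,G] q_used=0 → run D
t=14: queue=[D,H,G] q_used=1 → run D
t=15: queue=[H,G] q_used=0 → run H
t=16: queue=[H,G] q_used=1 → run H
t=17: queue=[G,H] q_used=0 → run G
t=18: queue=[G,H] q_used=1 → run G
t=19: queue=[H,G] q_used=0 → run H
t=20: queue=[G] q_used=0 → run G
t=21: queue=[G] q_used=1 → run G
t=22: (idle)
t=23: (idle)
t=24: (idle)
t=25: (idle)
t=26: (idle)
t=27: (idle)
t=28: (idle)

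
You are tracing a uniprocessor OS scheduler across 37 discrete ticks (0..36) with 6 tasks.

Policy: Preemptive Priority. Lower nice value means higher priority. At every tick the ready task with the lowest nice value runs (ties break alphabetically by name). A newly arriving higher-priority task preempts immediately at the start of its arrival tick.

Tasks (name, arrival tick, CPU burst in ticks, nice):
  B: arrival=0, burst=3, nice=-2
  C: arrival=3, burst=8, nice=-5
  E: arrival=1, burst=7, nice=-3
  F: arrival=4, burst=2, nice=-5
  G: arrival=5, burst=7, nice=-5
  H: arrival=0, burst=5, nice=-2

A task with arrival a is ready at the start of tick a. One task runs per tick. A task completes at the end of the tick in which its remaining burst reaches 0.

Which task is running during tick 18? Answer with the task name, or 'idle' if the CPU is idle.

t=0: ready={B,H} → run B
t=1: ready={B,E,H} → run E
t=2: ready={B,E,H} → run E
t=3: ready={B,C,E,H} → run C
t=4: ready={B,C,E,F,H} → run C
t=5: ready={B,C,E,F,G,H} → run C
t=6: ready={B,C,E,F,G,H} → run C
t=7: ready={B,C,E,F,G,H} → run C
t=8: ready={B,C,E,F,G,H} → run C
t=9: ready={B,C,E,F,G,H} → run C
t=10: ready={B,C,E,F,G,H} → run C
t=11: ready={B,E,F,G,H} → run F
t=12: ready={B,E,F,G,H} → run F
t=13: ready={B,E,G,H} → run G
t=14: ready={B,E,G,H} → run G
t=15: ready={B,E,G,H} → run G
t=16: ready={B,E,G,H} → run G
t=17: ready={B,E,G,H} → run G
t=18: ready={B,E,G,H} → run G
t=19: ready={B,E,G,H} → run G
t=20: ready={B,E,H} → run E
t=21: ready={B,E,H} → run E
t=22: ready={B,E,H} → run E
t=23: ready={B,E,H} → run E
t=24: ready={B,E,H} → run E
t=25: ready={B,H} → run B
t=26: ready={B,H} → run B
t=27: ready={H} → run H
t=28: ready={H} → run H
t=29: ready={H} → run H
t=30: ready={H} → run H
t=31: ready={H} → run H
t=32: (idle)
t=33: (idle)
t=34: (idle)
t=35: (idle)
t=36: (idle)

running at tick 18 = G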